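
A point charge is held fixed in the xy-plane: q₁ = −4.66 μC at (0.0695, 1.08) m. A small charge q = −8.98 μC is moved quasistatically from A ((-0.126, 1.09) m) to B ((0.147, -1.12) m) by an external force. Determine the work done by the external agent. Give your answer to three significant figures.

-1.75 J

For quasistatic motion the external work equals the change in potential energy: W_ext = qΔV = q(V_B − V_A).
At A: distance to the source charge is 0.196 m; V_A = kq₁/r = -2.14×10⁵ V.
At B: distance to the source charge is 2.20 m; V_B = kq₁/r = -1.90×10⁴ V.
ΔV = V_B − V_A = 1.95×10⁵ V.
W_ext = qΔV = (-8.98×10⁻⁶ C)(1.95×10⁵ V) = -1.75 J.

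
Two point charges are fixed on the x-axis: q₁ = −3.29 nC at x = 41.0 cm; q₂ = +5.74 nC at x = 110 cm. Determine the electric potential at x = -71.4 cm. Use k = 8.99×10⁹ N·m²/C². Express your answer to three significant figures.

2.13 V

The total potential is the scalar sum of each charge's contribution, V = Σ kqᵢ/rᵢ.
Distances from the field point to each charge: r₁ = 1.12 m, r₂ = 1.81 m.
V = k[(-3.29×10⁻⁹)/(1.12) + (5.74×10⁻⁹)/(1.81)] = 2.13 V.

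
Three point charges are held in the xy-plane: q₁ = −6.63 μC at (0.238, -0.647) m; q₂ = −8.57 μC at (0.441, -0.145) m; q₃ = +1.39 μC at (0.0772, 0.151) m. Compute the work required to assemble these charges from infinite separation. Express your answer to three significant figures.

The work to assemble the configuration equals its total potential energy, U = Σ kqᵢqⱼ/rᵢⱼ over all pairs.
Pair separations: r₁₂ = 0.541 m, r₁₃ = 0.814 m, r₂₃ = 0.469 m.
U = (0.943) + (-0.102) + (-0.228) = 0.613 J.

0.613 J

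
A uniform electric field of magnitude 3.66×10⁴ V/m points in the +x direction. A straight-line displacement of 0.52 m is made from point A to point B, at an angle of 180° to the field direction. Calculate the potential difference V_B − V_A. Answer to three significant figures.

1.90×10⁴ V

Only the component of displacement along E changes the potential: ΔV = −E·d·cosθ.
ΔV = −(3.66×10⁴ V/m)(0.520 m)cos180° = 1.90×10⁴ V.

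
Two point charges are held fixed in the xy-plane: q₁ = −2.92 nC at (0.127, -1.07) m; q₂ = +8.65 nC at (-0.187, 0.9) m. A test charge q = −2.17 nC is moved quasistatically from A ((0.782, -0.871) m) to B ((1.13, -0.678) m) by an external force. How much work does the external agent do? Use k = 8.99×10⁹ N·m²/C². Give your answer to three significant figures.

For quasistatic motion the external work equals the change in potential energy: W_ext = qΔV = q(V_B − V_A).
At A: distances to the source charges are 0.685 m, 2.02 m; V_A = Σ kqᵢ/rᵢ = 0.174 V.
At B: distances to the source charges are 1.08 m, 2.06 m; V_B = Σ kqᵢ/rᵢ = 13.5 V.
ΔV = V_B − V_A = 13.3 V.
W_ext = qΔV = (-2.17×10⁻⁹ C)(13.3 V) = -2.88×10⁻⁸ J.

-2.88×10⁻⁸ J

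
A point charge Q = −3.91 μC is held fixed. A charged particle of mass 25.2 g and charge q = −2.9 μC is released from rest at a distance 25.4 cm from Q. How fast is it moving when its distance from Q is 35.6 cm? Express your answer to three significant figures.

3.02 m/s

Only the electrostatic force acts, so mechanical energy is conserved: ½mv² = U₁ − U₂ = kQq(1/r₁ − 1/r₂).
U₁ − U₂ = (8.99×10⁹ N·m²/C²)(-3.91×10⁻⁶ C)(-2.90×10⁻⁶ C)(1/0.254 − 1/0.356) = 0.115 J.
v = √(2·0.115/0.0252) = 3.02 m/s.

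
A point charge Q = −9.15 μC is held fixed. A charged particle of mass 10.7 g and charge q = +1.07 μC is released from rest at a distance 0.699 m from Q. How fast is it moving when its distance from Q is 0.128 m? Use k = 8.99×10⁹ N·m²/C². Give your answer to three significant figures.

Only the electrostatic force acts, so mechanical energy is conserved: ½mv² = U₁ − U₂ = kQq(1/r₁ − 1/r₂).
U₁ − U₂ = (8.99×10⁹ N·m²/C²)(-9.15×10⁻⁶ C)(1.07×10⁻⁶ C)(1/0.699 − 1/0.128) = 0.562 J.
v = √(2·0.562/0.0107) = 10.2 m/s.

10.2 m/s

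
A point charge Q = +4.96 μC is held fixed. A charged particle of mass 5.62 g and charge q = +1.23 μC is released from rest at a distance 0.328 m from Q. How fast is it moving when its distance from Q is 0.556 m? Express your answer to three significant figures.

4.94 m/s

Only the electrostatic force acts, so mechanical energy is conserved: ½mv² = U₁ − U₂ = kQq(1/r₁ − 1/r₂).
U₁ − U₂ = (8.99×10⁹ N·m²/C²)(4.96×10⁻⁶ C)(1.23×10⁻⁶ C)(1/0.328 − 1/0.556) = 0.0686 J.
v = √(2·0.0686/5.62×10⁻³) = 4.94 m/s.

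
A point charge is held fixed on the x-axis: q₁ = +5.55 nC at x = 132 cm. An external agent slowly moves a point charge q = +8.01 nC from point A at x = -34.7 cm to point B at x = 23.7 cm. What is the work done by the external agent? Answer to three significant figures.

For quasistatic motion the external work equals the change in potential energy: W_ext = qΔV = q(V_B − V_A).
At A: distance to the source charge is 1.67 m; V_A = kq₁/r = 29.9 V.
At B: distance to the source charge is 1.08 m; V_B = kq₁/r = 46.1 V.
ΔV = V_B − V_A = 16.1 V.
W_ext = qΔV = (8.01×10⁻⁹ C)(16.1 V) = 1.29×10⁻⁷ J.

1.29×10⁻⁷ J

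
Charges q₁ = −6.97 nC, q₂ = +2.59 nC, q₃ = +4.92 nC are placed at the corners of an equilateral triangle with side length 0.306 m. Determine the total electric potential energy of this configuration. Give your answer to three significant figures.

-1.16×10⁻⁶ J

The assembly work is the sum of pairwise potential energies, U = Σ_{i<j} kqᵢqⱼ/rᵢⱼ.
All three pair separations equal the side length, 0.306 m.
U = (-5.30×10⁻⁷) + (-1.01×10⁻⁶) + (3.74×10⁻⁷) = -1.16×10⁻⁶ J.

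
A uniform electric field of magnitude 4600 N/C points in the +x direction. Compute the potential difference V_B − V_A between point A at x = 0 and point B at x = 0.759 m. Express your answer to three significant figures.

-3490 V

In a uniform field, potential decreases in the direction of E: V_B − V_A = −E·Δx.
V_B − V_A = −(4600 V/m)(0.759 m) = -3490 V.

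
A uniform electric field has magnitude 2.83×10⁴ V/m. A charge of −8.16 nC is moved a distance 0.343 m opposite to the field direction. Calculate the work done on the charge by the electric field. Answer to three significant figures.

7.92×10⁻⁵ J

The potential change for a displacement 0.343 m opposite to the field direction is ΔV = +Ed = 9710 V.
W_field = −qΔV = 7.92×10⁻⁵ J.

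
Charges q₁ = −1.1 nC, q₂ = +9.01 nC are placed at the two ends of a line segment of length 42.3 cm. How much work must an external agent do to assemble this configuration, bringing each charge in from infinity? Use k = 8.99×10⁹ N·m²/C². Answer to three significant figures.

The assembly work is the sum of pairwise potential energies, U = Σ_{i<j} kqᵢqⱼ/rᵢⱼ.
The separation is r = 0.423 m.
U = (-2.11×10⁻⁷) = -2.11×10⁻⁷ J.

-2.11×10⁻⁷ J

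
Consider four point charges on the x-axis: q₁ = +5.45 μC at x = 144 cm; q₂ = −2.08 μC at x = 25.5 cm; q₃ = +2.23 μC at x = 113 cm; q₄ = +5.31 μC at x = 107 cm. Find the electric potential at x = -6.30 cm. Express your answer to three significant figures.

Electric potential is a scalar, so the contributions from each charge add algebraically: V = Σ kqᵢ/rᵢ.
Distances from the field point to each charge: r₁ = 1.50 m, r₂ = 0.318 m, r₃ = 1.19 m, r₄ = 1.13 m.
V = k[(5.45×10⁻⁶)/(1.50) + (-2.08×10⁻⁶)/(0.318) + (2.23×10⁻⁶)/(1.19) + (5.31×10⁻⁶)/(1.13)] = 3.27×10⁴ V.

3.27×10⁴ V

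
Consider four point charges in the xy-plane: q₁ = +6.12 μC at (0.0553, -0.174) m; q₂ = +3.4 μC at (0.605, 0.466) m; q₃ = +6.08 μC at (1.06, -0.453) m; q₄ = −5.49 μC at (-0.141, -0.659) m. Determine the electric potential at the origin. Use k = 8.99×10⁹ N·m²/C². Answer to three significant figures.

Electric potential is a scalar, so the contributions from each charge add algebraically: V = Σ kqᵢ/rᵢ.
Distances from the field point to each charge: r₁ = 0.183 m, r₂ = 0.764 m, r₃ = 1.15 m, r₄ = 0.674 m.
V = k[(6.12×10⁻⁶)/(0.183) + (3.40×10⁻⁶)/(0.764) + (6.08×10⁻⁶)/(1.15) + (-5.49×10⁻⁶)/(0.674)] = 3.16×10⁵ V.

3.16×10⁵ V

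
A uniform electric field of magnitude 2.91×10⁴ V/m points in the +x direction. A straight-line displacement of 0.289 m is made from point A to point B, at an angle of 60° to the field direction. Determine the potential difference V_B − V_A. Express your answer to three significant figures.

Only the component of displacement along E changes the potential: ΔV = −E·d·cosθ.
ΔV = −(2.91×10⁴ V/m)(0.289 m)cos60° = -4200 V.

-4200 V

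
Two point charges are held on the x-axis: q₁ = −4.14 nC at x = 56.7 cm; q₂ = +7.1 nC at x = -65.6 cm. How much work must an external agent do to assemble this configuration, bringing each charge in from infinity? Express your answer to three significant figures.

-2.16×10⁻⁷ J

The assembly work is the sum of pairwise potential energies, U = Σ_{i<j} kqᵢqⱼ/rᵢⱼ.
Pair separations: r₁₂ = 1.22 m.
U = (-2.16×10⁻⁷) = -2.16×10⁻⁷ J.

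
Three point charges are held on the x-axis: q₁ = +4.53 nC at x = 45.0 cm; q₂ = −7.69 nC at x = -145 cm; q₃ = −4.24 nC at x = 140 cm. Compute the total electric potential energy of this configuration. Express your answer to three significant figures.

-2.44×10⁻⁷ J

The assembly work is the sum of pairwise potential energies, U = Σ_{i<j} kqᵢqⱼ/rᵢⱼ.
Pair separations: r₁₂ = 1.90 m, r₁₃ = 0.950 m, r₂₃ = 2.85 m.
U = (-1.65×10⁻⁷) + (-1.82×10⁻⁷) + (1.03×10⁻⁷) = -2.44×10⁻⁷ J.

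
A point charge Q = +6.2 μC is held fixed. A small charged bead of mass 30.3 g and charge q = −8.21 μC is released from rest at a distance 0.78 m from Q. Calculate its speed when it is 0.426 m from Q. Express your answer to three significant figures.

Only the electrostatic force acts, so mechanical energy is conserved: ½mv² = U₁ − U₂ = kQq(1/r₁ − 1/r₂).
U₁ − U₂ = (8.99×10⁹ N·m²/C²)(6.20×10⁻⁶ C)(-8.21×10⁻⁶ C)(1/0.780 − 1/0.426) = 0.488 J.
v = √(2·0.488/0.0303) = 5.67 m/s.

5.67 m/s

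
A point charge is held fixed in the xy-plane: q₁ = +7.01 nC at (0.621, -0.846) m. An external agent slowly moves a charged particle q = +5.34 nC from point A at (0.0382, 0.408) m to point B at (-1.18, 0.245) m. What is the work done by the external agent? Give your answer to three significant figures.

For quasistatic motion the external work equals the change in potential energy: W_ext = qΔV = q(V_B − V_A).
At A: distance to the source charge is 1.38 m; V_A = kq₁/r = 45.6 V.
At B: distance to the source charge is 2.11 m; V_B = kq₁/r = 29.9 V.
ΔV = V_B − V_A = -15.6 V.
W_ext = qΔV = (5.34×10⁻⁹ C)(-15.6 V) = -8.35×10⁻⁸ J.

-8.35×10⁻⁸ J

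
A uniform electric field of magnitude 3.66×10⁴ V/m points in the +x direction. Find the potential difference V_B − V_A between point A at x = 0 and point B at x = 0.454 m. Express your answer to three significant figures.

In a uniform field, potential decreases in the direction of E: V_B − V_A = −E·Δx.
V_B − V_A = −(3.66×10⁴ V/m)(0.454 m) = -1.66×10⁴ V.

-1.66×10⁴ V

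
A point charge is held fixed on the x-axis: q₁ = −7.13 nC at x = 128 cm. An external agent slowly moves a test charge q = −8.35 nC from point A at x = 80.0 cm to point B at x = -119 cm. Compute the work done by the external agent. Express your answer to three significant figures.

For quasistatic motion the external work equals the change in potential energy: W_ext = qΔV = q(V_B − V_A).
At A: distance to the source charge is 0.480 m; V_A = kq₁/r = -134 V.
At B: distance to the source charge is 2.47 m; V_B = kq₁/r = -26.0 V.
ΔV = V_B − V_A = 108 V.
W_ext = qΔV = (-8.35×10⁻⁹ C)(108 V) = -8.98×10⁻⁷ J.

-8.98×10⁻⁷ J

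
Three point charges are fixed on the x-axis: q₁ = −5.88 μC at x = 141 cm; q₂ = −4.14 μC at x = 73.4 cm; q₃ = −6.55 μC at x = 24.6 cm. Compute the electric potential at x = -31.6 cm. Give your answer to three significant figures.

The total potential is the scalar sum of each charge's contribution, V = Σ kqᵢ/rᵢ.
Distances from the field point to each charge: r₁ = 1.73 m, r₂ = 1.05 m, r₃ = 0.562 m.
V = k[(-5.88×10⁻⁶)/(1.73) + (-4.14×10⁻⁶)/(1.05) + (-6.55×10⁻⁶)/(0.562)] = -1.71×10⁵ V.

-1.71×10⁵ V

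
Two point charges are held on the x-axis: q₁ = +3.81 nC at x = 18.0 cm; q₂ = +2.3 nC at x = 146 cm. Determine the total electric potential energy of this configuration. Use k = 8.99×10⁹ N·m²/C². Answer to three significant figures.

The work to assemble the configuration equals its total potential energy, U = Σ kqᵢqⱼ/rᵢⱼ over all pairs.
Pair separations: r₁₂ = 1.28 m.
U = (6.15×10⁻⁸) = 6.15×10⁻⁸ J.

6.15×10⁻⁸ J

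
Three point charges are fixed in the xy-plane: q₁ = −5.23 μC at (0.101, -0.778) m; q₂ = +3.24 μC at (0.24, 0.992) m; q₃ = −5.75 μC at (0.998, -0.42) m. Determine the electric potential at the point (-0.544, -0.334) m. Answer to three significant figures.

-7.46×10⁴ V

Electric potential is a scalar, so the contributions from each charge add algebraically: V = Σ kqᵢ/rᵢ.
Distances from the field point to each charge: r₁ = 0.783 m, r₂ = 1.54 m, r₃ = 1.54 m.
V = k[(-5.23×10⁻⁶)/(0.783) + (3.24×10⁻⁶)/(1.54) + (-5.75×10⁻⁶)/(1.54)] = -7.46×10⁴ V.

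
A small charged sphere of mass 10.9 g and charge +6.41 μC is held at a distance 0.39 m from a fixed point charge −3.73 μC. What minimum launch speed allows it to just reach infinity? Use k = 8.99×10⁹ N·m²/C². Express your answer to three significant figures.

10.1 m/s

To just escape, total mechanical energy must reach zero at infinity: ½mv²_min + U = 0, so ½mv²_min = −U = |kQq|/r.
|U| = |kQq|/r = (8.99×10⁹ N·m²/C²)(3.73×10⁻⁶)(6.41×10⁻⁶)/(0.390) = 0.551 J.
v_min = √(2|U|/m) = √(2·0.551/0.0109) = 10.1 m/s.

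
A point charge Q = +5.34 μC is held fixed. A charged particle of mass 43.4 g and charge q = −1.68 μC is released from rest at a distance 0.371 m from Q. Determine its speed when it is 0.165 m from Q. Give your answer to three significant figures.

Only the electrostatic force acts, so mechanical energy is conserved: ½mv² = U₁ − U₂ = kQq(1/r₁ − 1/r₂).
U₁ − U₂ = (8.99×10⁹ N·m²/C²)(5.34×10⁻⁶ C)(-1.68×10⁻⁶ C)(1/0.371 − 1/0.165) = 0.271 J.
v = √(2·0.271/0.0434) = 3.54 m/s.

3.54 m/s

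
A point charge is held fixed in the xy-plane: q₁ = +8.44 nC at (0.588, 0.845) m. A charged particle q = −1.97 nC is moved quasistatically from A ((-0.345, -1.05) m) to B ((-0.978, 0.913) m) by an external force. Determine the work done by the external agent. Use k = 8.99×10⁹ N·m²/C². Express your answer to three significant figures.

For quasistatic motion the external work equals the change in potential energy: W_ext = qΔV = q(V_B − V_A).
At A: distance to the source charge is 2.11 m; V_A = kq₁/r = 35.9 V.
At B: distance to the source charge is 1.57 m; V_B = kq₁/r = 48.4 V.
ΔV = V_B − V_A = 12.5 V.
W_ext = qΔV = (-1.97×10⁻⁹ C)(12.5 V) = -2.46×10⁻⁸ J.

-2.46×10⁻⁸ J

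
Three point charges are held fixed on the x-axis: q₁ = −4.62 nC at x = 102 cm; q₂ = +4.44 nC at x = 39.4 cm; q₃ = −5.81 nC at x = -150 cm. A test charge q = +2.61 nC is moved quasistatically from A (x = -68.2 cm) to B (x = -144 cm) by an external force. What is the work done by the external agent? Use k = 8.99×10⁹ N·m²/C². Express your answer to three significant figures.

For quasistatic motion the external work equals the change in potential energy: W_ext = qΔV = q(V_B − V_A).
At A: distances to the source charges are 1.70 m, 1.08 m, 0.818 m; V_A = Σ kqᵢ/rᵢ = -51.2 V.
At B: distances to the source charges are 2.46 m, 1.83 m, 0.0600 m; V_B = Σ kqᵢ/rᵢ = -866 V.
ΔV = V_B − V_A = -814 V.
W_ext = qΔV = (2.61×10⁻⁹ C)(-814 V) = -2.13×10⁻⁶ J.

-2.13×10⁻⁶ J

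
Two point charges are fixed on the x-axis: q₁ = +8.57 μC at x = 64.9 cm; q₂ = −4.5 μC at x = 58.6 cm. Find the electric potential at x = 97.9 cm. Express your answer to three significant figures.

1.31×10⁵ V

Electric potential is a scalar, so the contributions from each charge add algebraically: V = Σ kqᵢ/rᵢ.
Distances from the field point to each charge: r₁ = 0.330 m, r₂ = 0.393 m.
V = k[(8.57×10⁻⁶)/(0.330) + (-4.50×10⁻⁶)/(0.393)] = 1.31×10⁵ V.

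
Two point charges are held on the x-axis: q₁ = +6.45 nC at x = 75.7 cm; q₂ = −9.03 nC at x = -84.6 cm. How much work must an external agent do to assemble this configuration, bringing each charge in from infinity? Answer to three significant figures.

The assembly work is the sum of pairwise potential energies, U = Σ_{i<j} kqᵢqⱼ/rᵢⱼ.
Pair separations: r₁₂ = 1.60 m.
U = (-3.27×10⁻⁷) = -3.27×10⁻⁷ J.

-3.27×10⁻⁷ J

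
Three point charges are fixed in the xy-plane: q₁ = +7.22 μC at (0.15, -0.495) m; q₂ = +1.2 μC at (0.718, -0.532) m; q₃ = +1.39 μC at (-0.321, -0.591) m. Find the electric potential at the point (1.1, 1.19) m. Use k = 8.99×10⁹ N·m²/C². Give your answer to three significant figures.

The total potential is the scalar sum of each charge's contribution, V = Σ kqᵢ/rᵢ.
Distances from the field point to each charge: r₁ = 1.93 m, r₂ = 1.76 m, r₃ = 2.28 m.
V = k[(7.22×10⁻⁶)/(1.93) + (1.20×10⁻⁶)/(1.76) + (1.39×10⁻⁶)/(2.28)] = 4.52×10⁴ V.

4.52×10⁴ V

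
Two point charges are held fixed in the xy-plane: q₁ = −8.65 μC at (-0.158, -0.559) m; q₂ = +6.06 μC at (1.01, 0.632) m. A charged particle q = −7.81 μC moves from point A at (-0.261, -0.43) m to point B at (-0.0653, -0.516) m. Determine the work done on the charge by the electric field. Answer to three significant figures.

The work done by the electric force is W_field = −ΔU = −q(V_B − V_A) = q(V_A − V_B).
At A: distances to the source charges are 0.165 m, 1.66 m; V_A = Σ kqᵢ/rᵢ = -4.38×10⁵ V.
At B: distances to the source charges are 0.102 m, 1.57 m; V_B = Σ kqᵢ/rᵢ = -7.26×10⁵ V.
ΔV = V_B − V_A = -2.88×10⁵ V.
W_field = −qΔV = −(-7.81×10⁻⁶ C)(-2.88×10⁵ V) = -2.25 J.

-2.25 J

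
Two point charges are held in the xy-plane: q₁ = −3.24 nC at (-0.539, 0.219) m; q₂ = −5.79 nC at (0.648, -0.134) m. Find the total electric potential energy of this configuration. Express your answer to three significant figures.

The work to assemble the configuration equals its total potential energy, U = Σ kqᵢqⱼ/rᵢⱼ over all pairs.
Pair separations: r₁₂ = 1.24 m.
U = (1.36×10⁻⁷) = 1.36×10⁻⁷ J.

1.36×10⁻⁷ J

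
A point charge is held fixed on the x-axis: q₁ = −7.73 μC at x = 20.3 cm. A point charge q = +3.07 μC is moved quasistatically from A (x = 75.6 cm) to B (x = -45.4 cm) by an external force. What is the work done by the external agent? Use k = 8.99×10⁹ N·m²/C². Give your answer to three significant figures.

For quasistatic motion the external work equals the change in potential energy: W_ext = qΔV = q(V_B − V_A).
At A: distance to the source charge is 0.553 m; V_A = kq₁/r = -1.26×10⁵ V.
At B: distance to the source charge is 0.657 m; V_B = kq₁/r = -1.06×10⁵ V.
ΔV = V_B − V_A = 1.99×10⁴ V.
W_ext = qΔV = (3.07×10⁻⁶ C)(1.99×10⁴ V) = 0.0611 J.

0.0611 J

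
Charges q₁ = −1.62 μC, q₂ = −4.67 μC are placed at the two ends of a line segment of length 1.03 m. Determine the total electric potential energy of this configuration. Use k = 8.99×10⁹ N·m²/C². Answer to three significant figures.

0.0660 J

The work to assemble the configuration equals its total potential energy, U = Σ kqᵢqⱼ/rᵢⱼ over all pairs.
The separation is r = 1.03 m.
U = (0.0660) = 0.0660 J.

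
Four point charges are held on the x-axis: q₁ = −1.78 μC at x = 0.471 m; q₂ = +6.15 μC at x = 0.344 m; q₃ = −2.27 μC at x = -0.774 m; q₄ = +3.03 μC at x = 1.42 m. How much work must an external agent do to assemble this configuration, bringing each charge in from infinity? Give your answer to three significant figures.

-0.782 J

The work to assemble the configuration equals its total potential energy, U = Σ kqᵢqⱼ/rᵢⱼ over all pairs.
Pair separations: r₁₂ = 0.127 m, r₁₃ = 1.25 m, r₁₄ = 0.949 m, r₂₃ = 1.12 m, r₂₄ = 1.08 m, r₃₄ = 2.19 m.
Summing all 6 pair terms gives U = -0.782 J.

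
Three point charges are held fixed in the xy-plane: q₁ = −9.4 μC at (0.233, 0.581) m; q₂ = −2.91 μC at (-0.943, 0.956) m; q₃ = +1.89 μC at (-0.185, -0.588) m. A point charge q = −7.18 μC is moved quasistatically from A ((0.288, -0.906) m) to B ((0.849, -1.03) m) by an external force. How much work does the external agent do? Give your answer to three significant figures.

For quasistatic motion the external work equals the change in potential energy: W_ext = qΔV = q(V_B − V_A).
At A: distances to the source charges are 1.49 m, 2.23 m, 0.570 m; V_A = Σ kqᵢ/rᵢ = -3.87×10⁴ V.
At B: distances to the source charges are 1.72 m, 2.67 m, 1.12 m; V_B = Σ kqᵢ/rᵢ = -4.37×10⁴ V.
ΔV = V_B − V_A = -4970 V.
W_ext = qΔV = (-7.18×10⁻⁶ C)(-4970 V) = 0.0357 J.

0.0357 J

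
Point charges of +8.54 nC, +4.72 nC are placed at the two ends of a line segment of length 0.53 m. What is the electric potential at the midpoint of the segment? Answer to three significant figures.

The total potential is the scalar sum of each charge's contribution, V = Σ kqᵢ/rᵢ.
Each charge is 0.265 m from the midpoint.
V = k[(8.54×10⁻⁹)/(0.265) + (4.72×10⁻⁹)/(0.265)] = 450 V.

450 V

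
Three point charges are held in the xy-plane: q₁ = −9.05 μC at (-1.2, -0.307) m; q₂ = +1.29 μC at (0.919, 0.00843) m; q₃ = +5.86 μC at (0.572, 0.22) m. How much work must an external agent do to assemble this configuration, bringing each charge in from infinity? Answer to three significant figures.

The work to assemble the configuration equals its total potential energy, U = Σ kqᵢqⱼ/rᵢⱼ over all pairs.
Pair separations: r₁₂ = 2.14 m, r₁₃ = 1.85 m, r₂₃ = 0.406 m.
U = (-0.0490) + (-0.258) + (0.167) = -0.140 J.

-0.140 J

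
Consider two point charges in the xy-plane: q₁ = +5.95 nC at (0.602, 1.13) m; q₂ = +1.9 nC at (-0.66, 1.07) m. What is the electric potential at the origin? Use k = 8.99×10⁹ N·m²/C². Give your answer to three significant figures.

55.4 V

Electric potential is a scalar, so the contributions from each charge add algebraically: V = Σ kqᵢ/rᵢ.
Distances from the field point to each charge: r₁ = 1.28 m, r₂ = 1.26 m.
V = k[(5.95×10⁻⁹)/(1.28) + (1.90×10⁻⁹)/(1.26)] = 55.4 V.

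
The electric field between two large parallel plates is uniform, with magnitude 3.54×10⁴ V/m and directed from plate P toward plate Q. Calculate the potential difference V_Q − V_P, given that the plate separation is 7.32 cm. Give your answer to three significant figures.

In a uniform field, potential decreases in the direction of E: ΔV = −E·d for a displacement d parallel to E.
Going from P to Q is a displacement of 7.32 cm along the field, so V_Q − V_P = −Ed = -2590 V.

-2590 V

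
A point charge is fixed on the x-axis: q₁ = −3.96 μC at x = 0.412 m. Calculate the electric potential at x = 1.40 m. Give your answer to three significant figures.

-3.60×10⁴ V

The total potential is the scalar sum of each charge's contribution, V = Σ kqᵢ/rᵢ.
V = k[(-3.96×10⁻⁶)/(0.988)] = -3.60×10⁴ V.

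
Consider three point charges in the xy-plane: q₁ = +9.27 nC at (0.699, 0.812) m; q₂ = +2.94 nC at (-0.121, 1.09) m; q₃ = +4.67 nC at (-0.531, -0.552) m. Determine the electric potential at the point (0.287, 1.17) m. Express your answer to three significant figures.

238 V

Electric potential is a scalar, so the contributions from each charge add algebraically: V = Σ kqᵢ/rᵢ.
Distances from the field point to each charge: r₁ = 0.546 m, r₂ = 0.416 m, r₃ = 1.91 m.
V = k[(9.27×10⁻⁹)/(0.546) + (2.94×10⁻⁹)/(0.416) + (4.67×10⁻⁹)/(1.91)] = 238 V.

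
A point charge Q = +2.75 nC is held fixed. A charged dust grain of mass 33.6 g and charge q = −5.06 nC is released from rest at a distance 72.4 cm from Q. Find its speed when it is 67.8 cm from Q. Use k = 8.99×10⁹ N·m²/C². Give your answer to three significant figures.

Only the electrostatic force acts, so mechanical energy is conserved: ½mv² = U₁ − U₂ = kQq(1/r₁ − 1/r₂).
U₁ − U₂ = (8.99×10⁹ N·m²/C²)(2.75×10⁻⁹ C)(-5.06×10⁻⁹ C)(1/0.724 − 1/0.678) = 1.17×10⁻⁸ J.
v = √(2·1.17×10⁻⁸/0.0336) = 8.35×10⁻⁴ m/s.

8.35×10⁻⁴ m/s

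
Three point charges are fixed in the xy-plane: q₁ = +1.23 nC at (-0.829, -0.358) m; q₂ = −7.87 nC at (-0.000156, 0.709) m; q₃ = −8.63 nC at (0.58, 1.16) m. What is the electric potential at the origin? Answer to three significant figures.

The total potential is the scalar sum of each charge's contribution, V = Σ kqᵢ/rᵢ.
Distances from the field point to each charge: r₁ = 0.903 m, r₂ = 0.709 m, r₃ = 1.30 m.
V = k[(1.23×10⁻⁹)/(0.903) + (-7.87×10⁻⁹)/(0.709) + (-8.63×10⁻⁹)/(1.30)] = -147 V.

-147 V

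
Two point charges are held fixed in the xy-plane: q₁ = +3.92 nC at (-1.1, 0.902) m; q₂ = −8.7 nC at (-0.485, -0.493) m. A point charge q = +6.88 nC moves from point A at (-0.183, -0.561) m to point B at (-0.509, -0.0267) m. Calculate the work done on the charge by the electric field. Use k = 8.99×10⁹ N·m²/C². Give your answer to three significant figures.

-6.66×10⁻⁷ J

The work done by the electric force is W_field = −ΔU = −q(V_B − V_A) = q(V_A − V_B).
At A: distances to the source charges are 1.73 m, 0.310 m; V_A = Σ kqᵢ/rᵢ = -232 V.
At B: distances to the source charges are 1.10 m, 0.467 m; V_B = Σ kqᵢ/rᵢ = -135 V.
ΔV = V_B − V_A = 96.8 V.
W_field = −qΔV = −(6.88×10⁻⁹ C)(96.8 V) = -6.66×10⁻⁷ J.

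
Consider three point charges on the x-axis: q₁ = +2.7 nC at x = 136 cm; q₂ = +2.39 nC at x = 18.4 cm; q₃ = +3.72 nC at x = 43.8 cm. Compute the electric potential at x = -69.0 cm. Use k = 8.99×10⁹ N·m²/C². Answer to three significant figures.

The total potential is the scalar sum of each charge's contribution, V = Σ kqᵢ/rᵢ.
Distances from the field point to each charge: r₁ = 2.05 m, r₂ = 0.874 m, r₃ = 1.13 m.
V = k[(2.70×10⁻⁹)/(2.05) + (2.39×10⁻⁹)/(0.874) + (3.72×10⁻⁹)/(1.13)] = 66.1 V.

66.1 V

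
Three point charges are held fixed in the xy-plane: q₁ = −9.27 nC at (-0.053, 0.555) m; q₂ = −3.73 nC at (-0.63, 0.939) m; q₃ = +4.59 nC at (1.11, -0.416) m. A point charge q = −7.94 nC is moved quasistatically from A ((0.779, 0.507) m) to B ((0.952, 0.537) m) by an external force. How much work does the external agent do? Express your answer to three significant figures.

-1.58×10⁻⁷ J

For quasistatic motion the external work equals the change in potential energy: W_ext = qΔV = q(V_B − V_A).
At A: distances to the source charges are 0.833 m, 1.47 m, 0.981 m; V_A = Σ kqᵢ/rᵢ = -80.7 V.
At B: distances to the source charges are 1.01 m, 1.63 m, 0.966 m; V_B = Σ kqᵢ/rᵢ = -60.7 V.
ΔV = V_B − V_A = 19.9 V.
W_ext = qΔV = (-7.94×10⁻⁹ C)(19.9 V) = -1.58×10⁻⁷ J.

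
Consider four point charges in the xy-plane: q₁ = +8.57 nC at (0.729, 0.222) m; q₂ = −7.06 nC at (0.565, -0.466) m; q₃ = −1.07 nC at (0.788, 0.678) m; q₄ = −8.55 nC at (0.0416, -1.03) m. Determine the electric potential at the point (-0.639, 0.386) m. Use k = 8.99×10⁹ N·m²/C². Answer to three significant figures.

The total potential is the scalar sum of each charge's contribution, V = Σ kqᵢ/rᵢ.
Distances from the field point to each charge: r₁ = 1.38 m, r₂ = 1.47 m, r₃ = 1.46 m, r₄ = 1.57 m.
V = k[(8.57×10⁻⁹)/(1.38) + (-7.06×10⁻⁹)/(1.47) + (-1.07×10⁻⁹)/(1.46) + (-8.55×10⁻⁹)/(1.57)] = -42.6 V.

-42.6 V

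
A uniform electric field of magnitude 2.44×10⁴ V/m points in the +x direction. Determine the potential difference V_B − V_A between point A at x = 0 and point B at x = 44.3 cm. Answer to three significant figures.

-1.08×10⁴ V

In a uniform field, potential decreases in the direction of E: V_B − V_A = −E·Δx.
V_B − V_A = −(2.44×10⁴ V/m)(0.443 m) = -1.08×10⁴ V.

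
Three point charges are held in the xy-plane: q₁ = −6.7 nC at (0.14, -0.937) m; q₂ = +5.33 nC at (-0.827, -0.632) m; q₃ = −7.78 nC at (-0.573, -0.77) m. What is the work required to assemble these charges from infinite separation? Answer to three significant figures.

The work to assemble the configuration equals its total potential energy, U = Σ kqᵢqⱼ/rᵢⱼ over all pairs.
Pair separations: r₁₂ = 1.01 m, r₁₃ = 0.732 m, r₂₃ = 0.289 m.
U = (-3.17×10⁻⁷) + (6.40×10⁻⁷) + (-1.29×10⁻⁶) = -9.66×10⁻⁷ J.

-9.66×10⁻⁷ J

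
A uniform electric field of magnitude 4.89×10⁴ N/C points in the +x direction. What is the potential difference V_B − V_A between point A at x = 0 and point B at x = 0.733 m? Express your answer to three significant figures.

In a uniform field, potential decreases in the direction of E: V_B − V_A = −E·Δx.
V_B − V_A = −(4.89×10⁴ V/m)(0.733 m) = -3.58×10⁴ V.

-3.58×10⁴ V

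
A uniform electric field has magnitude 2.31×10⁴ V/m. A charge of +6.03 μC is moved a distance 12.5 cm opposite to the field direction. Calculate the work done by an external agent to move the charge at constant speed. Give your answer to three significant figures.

The potential change for a displacement 12.5 cm opposite to the field direction is ΔV = +Ed = 2890 V.
W_ext = qΔV = 0.0174 J.

0.0174 J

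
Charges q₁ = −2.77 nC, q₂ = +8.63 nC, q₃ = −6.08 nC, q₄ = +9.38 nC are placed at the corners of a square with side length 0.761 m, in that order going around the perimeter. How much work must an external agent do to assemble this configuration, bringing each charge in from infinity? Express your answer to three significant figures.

The assembly work is the sum of pairwise potential energies, U = Σ_{i<j} kqᵢqⱼ/rᵢⱼ.
The four side pairs have separation 0.761 m and the two diagonal pairs 1.08 m.
Summing all 6 pair terms gives U = -1.07×10⁻⁶ J.

-1.07×10⁻⁶ J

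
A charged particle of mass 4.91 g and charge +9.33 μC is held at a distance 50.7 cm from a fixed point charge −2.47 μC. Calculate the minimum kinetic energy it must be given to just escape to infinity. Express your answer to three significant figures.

To just escape, total mechanical energy must reach zero at infinity: ½mv²_min + U = 0, so ½mv²_min = −U = |kQq|/r.
|U| = |kQq|/r = (8.99×10⁹ N·m²/C²)(2.47×10⁻⁶)(9.33×10⁻⁶)/(0.507) = 0.409 J.

0.409 J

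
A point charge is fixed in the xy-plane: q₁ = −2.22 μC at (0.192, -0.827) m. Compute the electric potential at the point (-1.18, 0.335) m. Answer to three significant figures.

-1.11×10⁴ V

Electric potential is a scalar, so the contributions from each charge add algebraically: V = Σ kqᵢ/rᵢ.
Distances from the field point to each charge: r₁ = 1.80 m.
V = k[(-2.22×10⁻⁶)/(1.80)] = -1.11×10⁴ V.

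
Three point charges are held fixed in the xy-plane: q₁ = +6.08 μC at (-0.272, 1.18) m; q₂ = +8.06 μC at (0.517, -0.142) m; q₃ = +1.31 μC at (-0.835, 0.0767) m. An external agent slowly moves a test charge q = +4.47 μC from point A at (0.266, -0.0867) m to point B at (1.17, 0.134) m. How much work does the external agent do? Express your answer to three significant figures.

-0.865 J

For quasistatic motion the external work equals the change in potential energy: W_ext = qΔV = q(V_B − V_A).
At A: distances to the source charges are 1.38 m, 0.257 m, 1.11 m; V_A = Σ kqᵢ/rᵢ = 3.32×10⁵ V.
At B: distances to the source charges are 1.78 m, 0.709 m, 2.01 m; V_B = Σ kqᵢ/rᵢ = 1.39×10⁵ V.
ΔV = V_B − V_A = -1.93×10⁵ V.
W_ext = qΔV = (4.47×10⁻⁶ C)(-1.93×10⁵ V) = -0.865 J.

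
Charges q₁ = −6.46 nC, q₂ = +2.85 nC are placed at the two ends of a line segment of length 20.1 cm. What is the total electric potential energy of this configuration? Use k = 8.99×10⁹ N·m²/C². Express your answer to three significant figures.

The assembly work is the sum of pairwise potential energies, U = Σ_{i<j} kqᵢqⱼ/rᵢⱼ.
The separation is r = 0.201 m.
U = (-8.23×10⁻⁷) = -8.23×10⁻⁷ J.

-8.23×10⁻⁷ J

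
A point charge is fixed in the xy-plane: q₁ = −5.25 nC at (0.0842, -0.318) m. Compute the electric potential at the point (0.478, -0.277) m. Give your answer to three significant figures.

-119 V

The total potential is the scalar sum of each charge's contribution, V = Σ kqᵢ/rᵢ.
Distances from the field point to each charge: r₁ = 0.396 m.
V = k[(-5.25×10⁻⁹)/(0.396)] = -119 V.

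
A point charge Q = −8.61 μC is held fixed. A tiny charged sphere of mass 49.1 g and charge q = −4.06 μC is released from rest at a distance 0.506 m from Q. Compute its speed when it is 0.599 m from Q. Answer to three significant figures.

1.98 m/s

Only the electrostatic force acts, so mechanical energy is conserved: ½mv² = U₁ − U₂ = kQq(1/r₁ − 1/r₂).
U₁ − U₂ = (8.99×10⁹ N·m²/C²)(-8.61×10⁻⁶ C)(-4.06×10⁻⁶ C)(1/0.506 − 1/0.599) = 0.0964 J.
v = √(2·0.0964/0.0491) = 1.98 m/s.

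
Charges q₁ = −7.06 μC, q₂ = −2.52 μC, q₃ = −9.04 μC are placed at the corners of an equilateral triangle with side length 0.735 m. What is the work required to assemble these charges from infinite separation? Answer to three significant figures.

The work to assemble the configuration equals its total potential energy, U = Σ kqᵢqⱼ/rᵢⱼ over all pairs.
All three pair separations equal the side length, 0.735 m.
U = (0.218) + (0.781) + (0.279) = 1.28 J.

1.28 J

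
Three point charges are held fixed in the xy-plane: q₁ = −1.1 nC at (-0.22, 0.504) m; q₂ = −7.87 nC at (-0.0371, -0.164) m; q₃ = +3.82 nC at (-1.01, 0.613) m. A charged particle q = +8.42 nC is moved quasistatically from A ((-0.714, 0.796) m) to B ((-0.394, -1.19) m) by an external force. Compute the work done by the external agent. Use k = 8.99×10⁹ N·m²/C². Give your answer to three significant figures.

For quasistatic motion the external work equals the change in potential energy: W_ext = qΔV = q(V_B − V_A).
At A: distances to the source charges are 0.574 m, 1.17 m, 0.348 m; V_A = Σ kqᵢ/rᵢ = 21.2 V.
At B: distances to the source charges are 1.70 m, 1.09 m, 1.91 m; V_B = Σ kqᵢ/rᵢ = -52.9 V.
ΔV = V_B − V_A = -74.1 V.
W_ext = qΔV = (8.42×10⁻⁹ C)(-74.1 V) = -6.24×10⁻⁷ J.

-6.24×10⁻⁷ J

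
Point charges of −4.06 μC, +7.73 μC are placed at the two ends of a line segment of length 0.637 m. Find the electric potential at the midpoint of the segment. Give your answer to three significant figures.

Electric potential is a scalar, so the contributions from each charge add algebraically: V = Σ kqᵢ/rᵢ.
Each charge is 0.319 m from the midpoint.
V = k[(-4.06×10⁻⁶)/(0.319) + (7.73×10⁻⁶)/(0.319)] = 1.04×10⁵ V.

1.04×10⁵ V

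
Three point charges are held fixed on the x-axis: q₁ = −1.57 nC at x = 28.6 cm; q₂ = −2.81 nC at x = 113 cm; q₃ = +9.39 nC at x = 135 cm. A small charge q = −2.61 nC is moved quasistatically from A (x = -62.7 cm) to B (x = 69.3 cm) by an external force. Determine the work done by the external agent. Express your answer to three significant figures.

-6.04×10⁻⁸ J

For quasistatic motion the external work equals the change in potential energy: W_ext = qΔV = q(V_B − V_A).
At A: distances to the source charges are 0.913 m, 1.76 m, 1.98 m; V_A = Σ kqᵢ/rᵢ = 12.9 V.
At B: distances to the source charges are 0.407 m, 0.437 m, 0.657 m; V_B = Σ kqᵢ/rᵢ = 36.0 V.
ΔV = V_B − V_A = 23.1 V.
W_ext = qΔV = (-2.61×10⁻⁹ C)(23.1 V) = -6.04×10⁻⁸ J.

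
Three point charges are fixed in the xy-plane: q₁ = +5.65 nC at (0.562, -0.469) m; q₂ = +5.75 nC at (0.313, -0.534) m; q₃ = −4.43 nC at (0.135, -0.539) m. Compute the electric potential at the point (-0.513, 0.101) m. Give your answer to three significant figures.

47.6 V

Electric potential is a scalar, so the contributions from each charge add algebraically: V = Σ kqᵢ/rᵢ.
Distances from the field point to each charge: r₁ = 1.22 m, r₂ = 1.04 m, r₃ = 0.911 m.
V = k[(5.65×10⁻⁹)/(1.22) + (5.75×10⁻⁹)/(1.04) + (-4.43×10⁻⁹)/(0.911)] = 47.6 V.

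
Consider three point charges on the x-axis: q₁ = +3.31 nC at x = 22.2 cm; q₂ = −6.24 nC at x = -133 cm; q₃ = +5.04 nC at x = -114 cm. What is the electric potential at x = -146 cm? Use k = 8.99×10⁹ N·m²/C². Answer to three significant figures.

-272 V

Electric potential is a scalar, so the contributions from each charge add algebraically: V = Σ kqᵢ/rᵢ.
Distances from the field point to each charge: r₁ = 1.68 m, r₂ = 0.130 m, r₃ = 0.320 m.
V = k[(3.31×10⁻⁹)/(1.68) + (-6.24×10⁻⁹)/(0.130) + (5.04×10⁻⁹)/(0.320)] = -272 V.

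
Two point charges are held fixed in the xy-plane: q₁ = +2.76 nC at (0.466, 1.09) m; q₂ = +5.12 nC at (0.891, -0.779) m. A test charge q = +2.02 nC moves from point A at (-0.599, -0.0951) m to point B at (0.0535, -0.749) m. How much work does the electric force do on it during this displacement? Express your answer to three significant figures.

-4.94×10⁻⁸ J

The work done by the electric force is W_field = −ΔU = −q(V_B − V_A) = q(V_A − V_B).
At A: distances to the source charges are 1.59 m, 1.64 m; V_A = Σ kqᵢ/rᵢ = 43.6 V.
At B: distances to the source charges are 1.88 m, 0.838 m; V_B = Σ kqᵢ/rᵢ = 68.1 V.
ΔV = V_B − V_A = 24.4 V.
W_field = −qΔV = −(2.02×10⁻⁹ C)(24.4 V) = -4.94×10⁻⁸ J.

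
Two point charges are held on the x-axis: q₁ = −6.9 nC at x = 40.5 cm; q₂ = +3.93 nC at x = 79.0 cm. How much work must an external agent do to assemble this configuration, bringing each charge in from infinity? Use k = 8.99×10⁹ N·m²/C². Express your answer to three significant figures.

-6.33×10⁻⁷ J

The assembly work is the sum of pairwise potential energies, U = Σ_{i<j} kqᵢqⱼ/rᵢⱼ.
Pair separations: r₁₂ = 0.385 m.
U = (-6.33×10⁻⁷) = -6.33×10⁻⁷ J.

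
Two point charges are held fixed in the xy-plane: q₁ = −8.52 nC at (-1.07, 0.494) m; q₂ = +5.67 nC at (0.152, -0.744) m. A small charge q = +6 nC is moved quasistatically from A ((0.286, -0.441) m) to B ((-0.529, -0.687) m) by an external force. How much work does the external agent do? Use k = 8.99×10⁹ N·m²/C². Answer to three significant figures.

-5.50×10⁻⁷ J

For quasistatic motion the external work equals the change in potential energy: W_ext = qΔV = q(V_B − V_A).
At A: distances to the source charges are 1.65 m, 0.331 m; V_A = Σ kqᵢ/rᵢ = 107 V.
At B: distances to the source charges are 1.30 m, 0.683 m; V_B = Σ kqᵢ/rᵢ = 15.6 V.
ΔV = V_B − V_A = -91.7 V.
W_ext = qΔV = (6.00×10⁻⁹ C)(-91.7 V) = -5.50×10⁻⁷ J.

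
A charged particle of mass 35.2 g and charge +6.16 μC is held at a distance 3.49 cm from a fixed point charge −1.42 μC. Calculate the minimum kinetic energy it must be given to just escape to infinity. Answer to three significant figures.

2.25 J

To just escape, total mechanical energy must reach zero at infinity: ½mv²_min + U = 0, so ½mv²_min = −U = |kQq|/r.
|U| = |kQq|/r = (8.99×10⁹ N·m²/C²)(1.42×10⁻⁶)(6.16×10⁻⁶)/(0.0349) = 2.25 J.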